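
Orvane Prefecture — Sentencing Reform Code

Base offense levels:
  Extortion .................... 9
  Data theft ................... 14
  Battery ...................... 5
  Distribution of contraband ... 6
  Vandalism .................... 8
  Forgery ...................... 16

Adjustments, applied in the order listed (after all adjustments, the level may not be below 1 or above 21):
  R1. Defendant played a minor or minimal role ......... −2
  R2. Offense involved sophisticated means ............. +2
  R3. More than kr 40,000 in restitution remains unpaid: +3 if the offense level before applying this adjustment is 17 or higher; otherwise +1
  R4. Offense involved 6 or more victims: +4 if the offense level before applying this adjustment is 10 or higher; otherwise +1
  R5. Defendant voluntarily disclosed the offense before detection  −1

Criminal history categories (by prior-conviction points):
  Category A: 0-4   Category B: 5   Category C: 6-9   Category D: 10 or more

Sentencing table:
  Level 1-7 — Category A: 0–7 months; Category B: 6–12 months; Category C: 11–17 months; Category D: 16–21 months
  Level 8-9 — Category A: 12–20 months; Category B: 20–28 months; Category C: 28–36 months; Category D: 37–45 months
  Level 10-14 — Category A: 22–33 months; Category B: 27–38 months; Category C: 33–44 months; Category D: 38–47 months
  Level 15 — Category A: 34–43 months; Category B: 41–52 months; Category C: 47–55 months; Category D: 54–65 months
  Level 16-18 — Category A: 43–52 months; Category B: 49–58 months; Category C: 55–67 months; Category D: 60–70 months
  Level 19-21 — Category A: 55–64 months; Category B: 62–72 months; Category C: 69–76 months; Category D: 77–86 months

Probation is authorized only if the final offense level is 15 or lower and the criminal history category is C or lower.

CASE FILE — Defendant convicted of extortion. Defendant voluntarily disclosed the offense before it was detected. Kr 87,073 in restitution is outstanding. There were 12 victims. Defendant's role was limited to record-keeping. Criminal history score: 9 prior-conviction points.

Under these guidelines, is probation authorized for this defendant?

Base offense level for extortion: 9.
R1 applies: 9 − 2 = 7.
R2 does not apply.
R3 applies (level before this adjustment is 7 < 17, so +1): 7 + 1 = 8.
R4 applies (level before this adjustment is 8 < 10, so +1): 8 + 1 = 9.
R5 applies: 9 − 1 = 8.
Final offense level: 8.
Criminal history: 9 prior points → Category C (6-9).
Level 8 falls in the 8-9 band.
Grid: Level 8-9 × Category C = 28-36 months.
Probation check: level 8 ≤ 15 and category C ≤ C → eligible.

Yes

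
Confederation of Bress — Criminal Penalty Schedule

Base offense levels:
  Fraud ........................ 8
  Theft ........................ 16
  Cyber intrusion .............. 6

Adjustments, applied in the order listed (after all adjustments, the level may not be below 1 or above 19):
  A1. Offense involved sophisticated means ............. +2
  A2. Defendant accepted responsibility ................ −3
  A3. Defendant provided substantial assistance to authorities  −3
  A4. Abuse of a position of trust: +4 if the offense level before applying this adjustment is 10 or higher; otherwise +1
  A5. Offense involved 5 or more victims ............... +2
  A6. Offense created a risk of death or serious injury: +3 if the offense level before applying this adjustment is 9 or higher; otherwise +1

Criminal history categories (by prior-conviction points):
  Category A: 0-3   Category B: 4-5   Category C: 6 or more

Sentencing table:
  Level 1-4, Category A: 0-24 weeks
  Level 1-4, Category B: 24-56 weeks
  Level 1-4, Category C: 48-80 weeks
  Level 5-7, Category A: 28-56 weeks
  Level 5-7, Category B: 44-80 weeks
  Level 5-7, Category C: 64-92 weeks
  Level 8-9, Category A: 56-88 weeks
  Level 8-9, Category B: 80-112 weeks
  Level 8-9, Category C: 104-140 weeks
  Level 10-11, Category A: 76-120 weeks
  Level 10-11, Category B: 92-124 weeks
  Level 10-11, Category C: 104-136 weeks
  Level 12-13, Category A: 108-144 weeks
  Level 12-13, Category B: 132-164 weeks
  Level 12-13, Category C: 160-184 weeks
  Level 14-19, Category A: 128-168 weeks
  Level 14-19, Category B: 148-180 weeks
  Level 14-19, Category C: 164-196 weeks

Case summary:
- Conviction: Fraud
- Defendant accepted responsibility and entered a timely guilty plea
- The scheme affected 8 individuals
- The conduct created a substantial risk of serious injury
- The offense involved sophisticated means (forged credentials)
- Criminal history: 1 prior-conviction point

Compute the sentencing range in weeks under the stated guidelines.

Base offense level for fraud: 8.
A1 applies: 8 + 2 = 10.
A2 applies: 10 − 3 = 7.
A3 does not apply.
A4 does not apply.
A5 applies: 7 + 2 = 9.
A6 applies (level before this adjustment is 9 ≥ 9, so +3): 9 + 3 = 12.
Final offense level: 12.
Criminal history: 1 prior point → Category A (0-3).
Level 12 falls in the 12-13 band.
Grid: Level 12-13 × Category A = 108-144 weeks.

108-144 weeks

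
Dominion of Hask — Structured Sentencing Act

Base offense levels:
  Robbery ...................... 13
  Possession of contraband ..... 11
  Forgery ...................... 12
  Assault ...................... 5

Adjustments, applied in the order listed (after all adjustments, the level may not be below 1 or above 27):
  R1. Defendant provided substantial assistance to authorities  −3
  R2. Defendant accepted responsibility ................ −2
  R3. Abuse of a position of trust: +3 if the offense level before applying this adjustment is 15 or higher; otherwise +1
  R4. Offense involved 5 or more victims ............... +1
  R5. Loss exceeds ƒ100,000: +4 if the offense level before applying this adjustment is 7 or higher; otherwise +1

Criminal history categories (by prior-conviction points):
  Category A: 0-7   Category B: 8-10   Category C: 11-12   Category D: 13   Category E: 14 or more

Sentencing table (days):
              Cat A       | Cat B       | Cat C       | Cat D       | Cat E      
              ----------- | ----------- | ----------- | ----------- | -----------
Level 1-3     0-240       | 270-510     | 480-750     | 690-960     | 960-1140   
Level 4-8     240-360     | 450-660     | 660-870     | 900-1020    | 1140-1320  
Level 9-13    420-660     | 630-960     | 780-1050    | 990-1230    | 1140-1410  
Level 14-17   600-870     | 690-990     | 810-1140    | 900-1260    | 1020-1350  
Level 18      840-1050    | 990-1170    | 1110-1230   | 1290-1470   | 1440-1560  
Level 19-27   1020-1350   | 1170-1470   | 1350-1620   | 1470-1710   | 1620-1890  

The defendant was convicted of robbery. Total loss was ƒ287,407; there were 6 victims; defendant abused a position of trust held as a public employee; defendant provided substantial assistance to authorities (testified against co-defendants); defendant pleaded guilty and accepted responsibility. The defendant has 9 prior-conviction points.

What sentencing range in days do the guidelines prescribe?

690-990 days

Base offense level for robbery: 13.
R1 applies: 13 − 3 = 10.
R2 applies: 10 − 2 = 8.
R3 applies (level before this adjustment is 8 < 15, so +1): 8 + 1 = 9.
R4 applies: 9 + 1 = 10.
R5 applies (level before this adjustment is 10 ≥ 7, so +4): 10 + 4 = 14.
Final offense level: 14.
Criminal history: 9 prior points → Category B (8-10).
Level 14 falls in the 14-17 band.
Grid: Level 14-17 × Category B = 690-990 days.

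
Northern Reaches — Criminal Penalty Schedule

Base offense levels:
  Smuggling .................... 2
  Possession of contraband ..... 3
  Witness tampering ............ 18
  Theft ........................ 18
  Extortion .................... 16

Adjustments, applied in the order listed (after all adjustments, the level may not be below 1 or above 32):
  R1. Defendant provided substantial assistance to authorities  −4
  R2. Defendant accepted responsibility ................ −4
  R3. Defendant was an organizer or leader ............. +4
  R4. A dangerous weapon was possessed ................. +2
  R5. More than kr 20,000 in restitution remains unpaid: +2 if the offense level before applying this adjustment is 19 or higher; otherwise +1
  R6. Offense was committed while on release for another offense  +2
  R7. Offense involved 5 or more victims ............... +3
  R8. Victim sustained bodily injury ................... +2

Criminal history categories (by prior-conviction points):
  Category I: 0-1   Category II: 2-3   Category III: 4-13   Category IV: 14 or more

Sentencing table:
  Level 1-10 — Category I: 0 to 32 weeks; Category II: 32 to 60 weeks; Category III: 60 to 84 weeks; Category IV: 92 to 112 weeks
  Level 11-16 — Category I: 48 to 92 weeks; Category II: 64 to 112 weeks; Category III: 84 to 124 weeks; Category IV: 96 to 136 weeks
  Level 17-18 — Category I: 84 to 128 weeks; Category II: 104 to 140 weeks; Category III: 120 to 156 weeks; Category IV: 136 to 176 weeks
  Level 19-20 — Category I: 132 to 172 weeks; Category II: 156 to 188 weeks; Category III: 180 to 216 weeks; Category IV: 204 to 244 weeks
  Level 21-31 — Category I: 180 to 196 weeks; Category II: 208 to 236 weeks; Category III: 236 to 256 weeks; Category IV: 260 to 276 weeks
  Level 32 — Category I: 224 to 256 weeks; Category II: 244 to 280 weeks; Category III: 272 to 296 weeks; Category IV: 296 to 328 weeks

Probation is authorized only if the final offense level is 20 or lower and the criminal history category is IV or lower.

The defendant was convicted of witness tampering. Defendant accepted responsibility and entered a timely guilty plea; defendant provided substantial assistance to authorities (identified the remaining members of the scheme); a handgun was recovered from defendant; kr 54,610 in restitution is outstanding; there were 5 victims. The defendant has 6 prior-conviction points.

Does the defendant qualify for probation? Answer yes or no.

Base offense level for witness tampering: 18.
R1 applies: 18 − 4 = 14.
R2 applies: 14 − 4 = 10.
R3 does not apply.
R4 applies: 10 + 2 = 12.
R5 applies (level before this adjustment is 12 < 19, so +1): 12 + 1 = 13.
R7 applies: 13 + 3 = 16.
R8 does not apply.
Final offense level: 16.
Criminal history: 6 prior points → Category III (4-13).
Level 16 falls in the 11-16 band.
Grid: Level 11-16 × Category III = 84-124 weeks.
Probation check: level 16 ≤ 20 and category III ≤ IV → eligible.

Yes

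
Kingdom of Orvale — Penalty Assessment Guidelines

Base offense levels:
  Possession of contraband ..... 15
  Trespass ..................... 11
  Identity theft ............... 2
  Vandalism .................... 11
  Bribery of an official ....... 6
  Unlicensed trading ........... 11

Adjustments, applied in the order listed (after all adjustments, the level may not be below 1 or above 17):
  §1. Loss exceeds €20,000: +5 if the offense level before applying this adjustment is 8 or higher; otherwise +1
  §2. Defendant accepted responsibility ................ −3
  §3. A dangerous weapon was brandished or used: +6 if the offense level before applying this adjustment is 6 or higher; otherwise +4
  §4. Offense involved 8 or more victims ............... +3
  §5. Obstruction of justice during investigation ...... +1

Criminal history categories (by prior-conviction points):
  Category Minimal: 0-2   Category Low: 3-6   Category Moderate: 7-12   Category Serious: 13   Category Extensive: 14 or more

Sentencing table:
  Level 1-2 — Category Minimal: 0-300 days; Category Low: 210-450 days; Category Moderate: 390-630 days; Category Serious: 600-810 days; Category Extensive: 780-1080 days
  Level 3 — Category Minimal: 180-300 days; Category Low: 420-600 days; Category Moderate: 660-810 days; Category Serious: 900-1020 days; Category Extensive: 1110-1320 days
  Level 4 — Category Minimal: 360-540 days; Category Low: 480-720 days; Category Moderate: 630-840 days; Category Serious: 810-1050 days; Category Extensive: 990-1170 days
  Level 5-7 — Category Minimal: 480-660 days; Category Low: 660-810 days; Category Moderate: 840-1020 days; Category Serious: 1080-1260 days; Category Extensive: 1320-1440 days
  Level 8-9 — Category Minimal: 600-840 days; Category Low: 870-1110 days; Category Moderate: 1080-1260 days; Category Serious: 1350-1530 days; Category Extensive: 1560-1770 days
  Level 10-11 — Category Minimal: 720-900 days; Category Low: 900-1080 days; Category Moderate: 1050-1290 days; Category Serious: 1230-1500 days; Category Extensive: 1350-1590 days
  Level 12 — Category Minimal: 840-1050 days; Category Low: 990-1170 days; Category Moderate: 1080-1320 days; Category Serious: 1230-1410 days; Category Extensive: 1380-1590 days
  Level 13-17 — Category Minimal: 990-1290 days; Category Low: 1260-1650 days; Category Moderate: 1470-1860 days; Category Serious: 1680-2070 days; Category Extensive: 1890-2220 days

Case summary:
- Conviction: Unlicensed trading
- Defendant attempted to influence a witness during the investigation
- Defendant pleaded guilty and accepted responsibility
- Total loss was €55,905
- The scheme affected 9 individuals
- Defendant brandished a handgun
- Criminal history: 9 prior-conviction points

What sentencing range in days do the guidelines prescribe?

1470-1860 days

Base offense level for unlicensed trading: 11.
§1 applies (level before this adjustment is 11 ≥ 8, so +5): 11 + 5 = 16.
§2 applies: 16 − 3 = 13.
§3 applies (level before this adjustment is 13 ≥ 6, so +6): 13 + 6 = 19.
§4 applies: 19 + 3 = 22.
§5 applies: 22 + 1 = 23.
Level 23 exceeds the maximum of 17; capped at 17.
Final offense level: 17.
Criminal history: 9 prior points → Category Moderate (7-12).
Level 17 falls in the 13-17 band.
Grid: Level 13-17 × Category Moderate = 1470-1860 days.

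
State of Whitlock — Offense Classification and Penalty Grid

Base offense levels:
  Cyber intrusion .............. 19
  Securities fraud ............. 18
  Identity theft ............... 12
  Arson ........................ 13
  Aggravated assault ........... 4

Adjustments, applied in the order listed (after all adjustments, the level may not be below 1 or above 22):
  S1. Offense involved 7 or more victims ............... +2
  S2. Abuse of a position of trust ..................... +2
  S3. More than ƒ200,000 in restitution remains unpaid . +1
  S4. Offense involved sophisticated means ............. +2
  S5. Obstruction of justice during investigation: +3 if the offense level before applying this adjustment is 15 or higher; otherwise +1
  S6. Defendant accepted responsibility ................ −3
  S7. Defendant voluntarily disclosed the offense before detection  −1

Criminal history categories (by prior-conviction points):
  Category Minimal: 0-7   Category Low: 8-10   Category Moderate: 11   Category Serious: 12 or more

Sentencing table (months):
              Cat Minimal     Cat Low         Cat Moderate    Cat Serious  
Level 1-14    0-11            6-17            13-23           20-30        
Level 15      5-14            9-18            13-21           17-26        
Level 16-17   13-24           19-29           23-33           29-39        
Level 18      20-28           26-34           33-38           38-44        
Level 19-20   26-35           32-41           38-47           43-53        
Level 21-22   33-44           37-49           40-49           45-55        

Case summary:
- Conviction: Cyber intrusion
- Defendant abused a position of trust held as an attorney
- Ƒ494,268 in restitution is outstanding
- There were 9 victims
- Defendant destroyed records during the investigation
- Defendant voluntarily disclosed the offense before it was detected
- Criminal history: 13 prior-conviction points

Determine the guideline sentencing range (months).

45-55 months

Base offense level for cyber intrusion: 19.
S1 applies: 19 + 2 = 21.
S2 applies: 21 + 2 = 23.
S3 applies: 23 + 1 = 24.
S5 applies (level before this adjustment is 24 ≥ 15, so +3): 24 + 3 = 27.
S6 does not apply.
S7 applies: 27 − 1 = 26.
Level 26 exceeds the maximum of 22; capped at 22.
Final offense level: 22.
Criminal history: 13 prior points → Category Serious (12+).
Level 22 falls in the 21-22 band.
Grid: Level 21-22 × Category Serious = 45-55 months.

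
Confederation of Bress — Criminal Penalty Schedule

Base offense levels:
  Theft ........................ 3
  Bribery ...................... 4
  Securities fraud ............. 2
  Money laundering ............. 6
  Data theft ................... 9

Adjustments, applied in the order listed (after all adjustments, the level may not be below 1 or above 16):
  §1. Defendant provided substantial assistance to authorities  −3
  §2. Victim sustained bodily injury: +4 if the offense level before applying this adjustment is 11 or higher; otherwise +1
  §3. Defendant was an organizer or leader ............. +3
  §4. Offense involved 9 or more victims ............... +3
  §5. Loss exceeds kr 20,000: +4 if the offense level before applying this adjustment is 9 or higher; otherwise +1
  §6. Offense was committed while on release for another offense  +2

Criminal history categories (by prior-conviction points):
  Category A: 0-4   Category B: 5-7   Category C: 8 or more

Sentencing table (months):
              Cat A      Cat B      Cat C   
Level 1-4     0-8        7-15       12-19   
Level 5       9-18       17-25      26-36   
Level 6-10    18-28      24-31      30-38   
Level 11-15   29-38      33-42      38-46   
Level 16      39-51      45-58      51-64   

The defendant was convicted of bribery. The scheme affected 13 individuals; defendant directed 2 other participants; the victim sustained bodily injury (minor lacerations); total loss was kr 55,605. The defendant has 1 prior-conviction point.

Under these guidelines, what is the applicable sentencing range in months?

29-38 months

Base offense level for bribery: 4.
§1 does not apply.
§2 applies (level before this adjustment is 4 < 11, so +1): 4 + 1 = 5.
§3 applies: 5 + 3 = 8.
§4 applies: 8 + 3 = 11.
§5 applies (level before this adjustment is 11 ≥ 9, so +4): 11 + 4 = 15.
§6 does not apply.
Final offense level: 15.
Criminal history: 1 prior point → Category A (0-4).
Level 15 falls in the 11-15 band.
Grid: Level 11-15 × Category A = 29-38 months.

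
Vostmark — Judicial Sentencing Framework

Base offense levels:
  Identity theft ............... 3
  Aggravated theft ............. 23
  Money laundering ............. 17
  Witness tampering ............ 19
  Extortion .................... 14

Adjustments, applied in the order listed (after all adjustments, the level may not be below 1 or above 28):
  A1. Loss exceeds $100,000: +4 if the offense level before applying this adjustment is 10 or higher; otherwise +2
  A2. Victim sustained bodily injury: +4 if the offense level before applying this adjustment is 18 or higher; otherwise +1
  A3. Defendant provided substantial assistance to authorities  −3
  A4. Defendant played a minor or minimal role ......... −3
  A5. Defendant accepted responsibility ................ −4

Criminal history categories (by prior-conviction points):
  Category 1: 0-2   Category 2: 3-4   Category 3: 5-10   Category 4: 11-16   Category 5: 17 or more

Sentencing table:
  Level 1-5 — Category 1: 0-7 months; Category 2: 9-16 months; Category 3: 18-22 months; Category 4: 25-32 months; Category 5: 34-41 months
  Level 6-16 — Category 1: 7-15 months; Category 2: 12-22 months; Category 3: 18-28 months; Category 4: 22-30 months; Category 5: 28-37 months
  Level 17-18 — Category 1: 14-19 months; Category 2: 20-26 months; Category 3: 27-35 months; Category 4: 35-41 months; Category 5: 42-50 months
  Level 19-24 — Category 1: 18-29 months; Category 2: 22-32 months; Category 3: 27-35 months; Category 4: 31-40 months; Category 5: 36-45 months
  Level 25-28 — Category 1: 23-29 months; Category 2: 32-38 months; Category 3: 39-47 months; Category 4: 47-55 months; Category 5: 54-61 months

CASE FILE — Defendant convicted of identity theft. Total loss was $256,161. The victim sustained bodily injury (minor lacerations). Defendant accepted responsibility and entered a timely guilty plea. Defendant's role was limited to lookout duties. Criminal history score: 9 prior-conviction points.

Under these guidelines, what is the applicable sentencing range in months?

18-22 months

Base offense level for identity theft: 3.
A1 applies (level before this adjustment is 3 < 10, so +2): 3 + 2 = 5.
A2 applies (level before this adjustment is 5 < 18, so +1): 5 + 1 = 6.
A4 applies: 6 − 3 = 3.
A5 applies: 3 − 4 = -1.
Level -1 is below the minimum of 1; floored at 1.
Final offense level: 1.
Criminal history: 9 prior points → Category 3 (5-10).
Level 1 falls in the 1-5 band.
Grid: Level 1-5 × Category 3 = 18-22 months.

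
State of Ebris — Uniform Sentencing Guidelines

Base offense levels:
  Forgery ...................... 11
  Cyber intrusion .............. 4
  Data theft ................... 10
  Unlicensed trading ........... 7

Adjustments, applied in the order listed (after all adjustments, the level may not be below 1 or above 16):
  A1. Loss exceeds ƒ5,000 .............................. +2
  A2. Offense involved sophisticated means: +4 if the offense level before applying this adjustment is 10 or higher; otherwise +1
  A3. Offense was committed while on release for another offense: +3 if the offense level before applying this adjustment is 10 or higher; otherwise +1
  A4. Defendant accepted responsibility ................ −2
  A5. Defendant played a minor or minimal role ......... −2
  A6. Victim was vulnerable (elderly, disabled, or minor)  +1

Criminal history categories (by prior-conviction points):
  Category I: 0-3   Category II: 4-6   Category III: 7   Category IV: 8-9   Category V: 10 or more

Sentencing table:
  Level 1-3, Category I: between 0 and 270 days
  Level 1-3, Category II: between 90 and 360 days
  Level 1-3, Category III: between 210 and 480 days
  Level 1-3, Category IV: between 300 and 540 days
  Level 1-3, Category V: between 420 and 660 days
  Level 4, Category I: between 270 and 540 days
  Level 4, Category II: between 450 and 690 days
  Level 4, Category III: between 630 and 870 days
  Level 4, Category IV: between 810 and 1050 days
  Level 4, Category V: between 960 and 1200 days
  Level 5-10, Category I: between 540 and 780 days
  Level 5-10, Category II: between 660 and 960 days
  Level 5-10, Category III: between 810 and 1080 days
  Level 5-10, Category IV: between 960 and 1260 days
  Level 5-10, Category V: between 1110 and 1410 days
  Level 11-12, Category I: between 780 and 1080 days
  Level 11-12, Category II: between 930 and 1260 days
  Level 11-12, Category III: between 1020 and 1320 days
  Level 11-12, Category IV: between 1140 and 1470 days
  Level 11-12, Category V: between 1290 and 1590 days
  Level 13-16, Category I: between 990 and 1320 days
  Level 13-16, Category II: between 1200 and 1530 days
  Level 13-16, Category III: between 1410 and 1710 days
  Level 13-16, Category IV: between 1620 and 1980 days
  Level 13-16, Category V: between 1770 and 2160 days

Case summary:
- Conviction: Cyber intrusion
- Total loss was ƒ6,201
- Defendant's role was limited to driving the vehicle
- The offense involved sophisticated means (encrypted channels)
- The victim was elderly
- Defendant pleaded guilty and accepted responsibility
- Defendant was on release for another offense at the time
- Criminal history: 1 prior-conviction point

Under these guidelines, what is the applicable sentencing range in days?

Base offense level for cyber intrusion: 4.
A1 applies: 4 + 2 = 6.
A2 applies (level before this adjustment is 6 < 10, so +1): 6 + 1 = 7.
A3 applies (level before this adjustment is 7 < 10, so +1): 7 + 1 = 8.
A4 applies: 8 − 2 = 6.
A5 applies: 6 − 2 = 4.
A6 applies: 4 + 1 = 5.
Final offense level: 5.
Criminal history: 1 prior point → Category I (0-3).
Level 5 falls in the 5-10 band.
Grid: Level 5-10 × Category I = 540-780 days.

540-780 days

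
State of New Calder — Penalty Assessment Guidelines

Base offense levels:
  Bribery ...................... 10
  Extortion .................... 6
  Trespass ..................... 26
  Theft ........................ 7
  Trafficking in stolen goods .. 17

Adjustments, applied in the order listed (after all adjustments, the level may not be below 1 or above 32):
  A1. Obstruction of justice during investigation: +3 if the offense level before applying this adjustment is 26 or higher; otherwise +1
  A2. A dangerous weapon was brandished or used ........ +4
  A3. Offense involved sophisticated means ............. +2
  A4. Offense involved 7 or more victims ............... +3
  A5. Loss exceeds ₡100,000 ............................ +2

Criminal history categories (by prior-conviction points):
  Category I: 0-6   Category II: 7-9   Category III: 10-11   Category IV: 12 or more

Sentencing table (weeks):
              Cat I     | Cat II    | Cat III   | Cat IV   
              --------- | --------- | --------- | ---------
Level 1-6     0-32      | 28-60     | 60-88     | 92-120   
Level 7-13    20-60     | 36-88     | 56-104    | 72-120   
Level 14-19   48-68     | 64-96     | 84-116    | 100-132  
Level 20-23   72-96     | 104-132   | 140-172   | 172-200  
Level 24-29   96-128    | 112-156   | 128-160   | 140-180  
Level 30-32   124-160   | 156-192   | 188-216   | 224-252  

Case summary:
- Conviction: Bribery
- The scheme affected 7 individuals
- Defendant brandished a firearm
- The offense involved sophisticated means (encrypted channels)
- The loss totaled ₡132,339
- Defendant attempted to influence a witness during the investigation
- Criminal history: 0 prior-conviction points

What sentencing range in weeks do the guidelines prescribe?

72-96 weeks

Base offense level for bribery: 10.
A1 applies (level before this adjustment is 10 < 26, so +1): 10 + 1 = 11.
A2 applies: 11 + 4 = 15.
A3 applies: 15 + 2 = 17.
A4 applies: 17 + 3 = 20.
A5 applies: 20 + 2 = 22.
Final offense level: 22.
Criminal history: 0 prior points → Category I (0-6).
Level 22 falls in the 20-23 band.
Grid: Level 20-23 × Category I = 72-96 weeks.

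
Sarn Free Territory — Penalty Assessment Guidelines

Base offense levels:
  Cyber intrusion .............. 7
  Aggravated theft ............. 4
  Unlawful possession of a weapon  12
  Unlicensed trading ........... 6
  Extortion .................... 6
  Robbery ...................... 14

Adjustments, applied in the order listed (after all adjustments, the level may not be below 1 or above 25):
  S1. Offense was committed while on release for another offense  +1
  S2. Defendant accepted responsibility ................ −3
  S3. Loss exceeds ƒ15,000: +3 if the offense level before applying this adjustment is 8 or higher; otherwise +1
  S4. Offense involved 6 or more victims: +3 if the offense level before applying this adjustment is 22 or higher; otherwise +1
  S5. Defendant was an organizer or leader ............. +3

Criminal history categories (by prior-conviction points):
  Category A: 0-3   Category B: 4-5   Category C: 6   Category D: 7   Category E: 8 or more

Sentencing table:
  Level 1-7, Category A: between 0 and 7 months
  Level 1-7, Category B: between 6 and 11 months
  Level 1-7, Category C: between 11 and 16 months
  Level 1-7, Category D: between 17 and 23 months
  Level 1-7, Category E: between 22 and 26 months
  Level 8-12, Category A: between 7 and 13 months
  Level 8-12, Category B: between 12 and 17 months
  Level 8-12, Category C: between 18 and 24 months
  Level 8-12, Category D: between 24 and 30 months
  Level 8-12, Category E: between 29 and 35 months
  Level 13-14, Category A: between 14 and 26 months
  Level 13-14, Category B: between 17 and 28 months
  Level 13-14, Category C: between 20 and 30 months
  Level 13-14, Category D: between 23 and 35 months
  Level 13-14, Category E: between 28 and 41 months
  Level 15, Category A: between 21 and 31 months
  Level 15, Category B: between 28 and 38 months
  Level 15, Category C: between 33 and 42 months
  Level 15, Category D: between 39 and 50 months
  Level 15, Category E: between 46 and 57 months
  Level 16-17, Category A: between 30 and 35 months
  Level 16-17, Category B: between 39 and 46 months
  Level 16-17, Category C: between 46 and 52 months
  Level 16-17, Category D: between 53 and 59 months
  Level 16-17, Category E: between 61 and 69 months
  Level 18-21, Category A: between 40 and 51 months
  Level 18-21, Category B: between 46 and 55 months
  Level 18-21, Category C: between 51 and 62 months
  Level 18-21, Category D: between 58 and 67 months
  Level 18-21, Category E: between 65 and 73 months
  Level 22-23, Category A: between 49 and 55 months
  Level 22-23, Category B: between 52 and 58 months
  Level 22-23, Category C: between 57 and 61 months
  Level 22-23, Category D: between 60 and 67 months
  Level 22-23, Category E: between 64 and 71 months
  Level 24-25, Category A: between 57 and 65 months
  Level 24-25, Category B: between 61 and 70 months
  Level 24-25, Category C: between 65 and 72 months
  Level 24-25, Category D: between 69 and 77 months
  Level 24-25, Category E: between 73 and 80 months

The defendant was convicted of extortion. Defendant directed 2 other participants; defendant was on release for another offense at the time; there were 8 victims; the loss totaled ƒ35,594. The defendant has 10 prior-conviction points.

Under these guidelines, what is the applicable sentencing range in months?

29-35 months

Base offense level for extortion: 6.
S1 applies: 6 + 1 = 7.
S2 does not apply.
S3 applies (level before this adjustment is 7 < 8, so +1): 7 + 1 = 8.
S4 applies (level before this adjustment is 8 < 22, so +1): 8 + 1 = 9.
S5 applies: 9 + 3 = 12.
Final offense level: 12.
Criminal history: 10 prior points → Category E (8+).
Level 12 falls in the 8-12 band.
Grid: Level 8-12 × Category E = 29-35 months.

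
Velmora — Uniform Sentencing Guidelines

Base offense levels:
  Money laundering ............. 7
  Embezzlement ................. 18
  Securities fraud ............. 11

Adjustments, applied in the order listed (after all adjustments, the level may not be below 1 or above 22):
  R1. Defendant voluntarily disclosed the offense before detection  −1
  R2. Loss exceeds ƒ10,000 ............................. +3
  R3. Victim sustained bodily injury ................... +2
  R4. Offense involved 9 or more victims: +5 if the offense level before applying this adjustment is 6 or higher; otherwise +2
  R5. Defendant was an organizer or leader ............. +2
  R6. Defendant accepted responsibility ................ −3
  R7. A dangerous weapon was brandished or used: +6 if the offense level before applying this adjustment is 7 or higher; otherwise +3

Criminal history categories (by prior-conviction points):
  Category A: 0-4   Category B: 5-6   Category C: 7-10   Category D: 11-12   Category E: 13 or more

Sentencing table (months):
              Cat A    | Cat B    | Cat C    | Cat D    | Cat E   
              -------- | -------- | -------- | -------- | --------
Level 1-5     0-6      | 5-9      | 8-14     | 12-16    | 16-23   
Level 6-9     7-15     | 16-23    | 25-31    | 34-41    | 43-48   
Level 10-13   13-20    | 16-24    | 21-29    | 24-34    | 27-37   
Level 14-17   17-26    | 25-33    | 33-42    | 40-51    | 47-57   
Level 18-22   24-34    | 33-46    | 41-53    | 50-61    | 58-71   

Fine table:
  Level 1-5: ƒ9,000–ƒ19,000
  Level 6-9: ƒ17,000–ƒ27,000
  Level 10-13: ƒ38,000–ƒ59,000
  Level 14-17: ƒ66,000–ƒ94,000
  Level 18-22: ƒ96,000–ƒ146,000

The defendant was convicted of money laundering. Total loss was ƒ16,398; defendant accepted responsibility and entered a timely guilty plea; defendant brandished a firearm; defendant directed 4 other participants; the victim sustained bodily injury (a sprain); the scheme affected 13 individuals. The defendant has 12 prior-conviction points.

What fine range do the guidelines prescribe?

Base offense level for money laundering: 7.
R2 applies: 7 + 3 = 10.
R3 applies: 10 + 2 = 12.
R4 applies (level before this adjustment is 12 ≥ 6, so +5): 12 + 5 = 17.
R5 applies: 17 + 2 = 19.
R6 applies: 19 − 3 = 16.
R7 applies (level before this adjustment is 16 ≥ 7, so +6): 16 + 6 = 22.
Final offense level: 22.
Level 22 falls in the 18-22 band.
Fine table: Level 18-22 → ƒ96,000–ƒ146,000.

ƒ96,000–ƒ146,000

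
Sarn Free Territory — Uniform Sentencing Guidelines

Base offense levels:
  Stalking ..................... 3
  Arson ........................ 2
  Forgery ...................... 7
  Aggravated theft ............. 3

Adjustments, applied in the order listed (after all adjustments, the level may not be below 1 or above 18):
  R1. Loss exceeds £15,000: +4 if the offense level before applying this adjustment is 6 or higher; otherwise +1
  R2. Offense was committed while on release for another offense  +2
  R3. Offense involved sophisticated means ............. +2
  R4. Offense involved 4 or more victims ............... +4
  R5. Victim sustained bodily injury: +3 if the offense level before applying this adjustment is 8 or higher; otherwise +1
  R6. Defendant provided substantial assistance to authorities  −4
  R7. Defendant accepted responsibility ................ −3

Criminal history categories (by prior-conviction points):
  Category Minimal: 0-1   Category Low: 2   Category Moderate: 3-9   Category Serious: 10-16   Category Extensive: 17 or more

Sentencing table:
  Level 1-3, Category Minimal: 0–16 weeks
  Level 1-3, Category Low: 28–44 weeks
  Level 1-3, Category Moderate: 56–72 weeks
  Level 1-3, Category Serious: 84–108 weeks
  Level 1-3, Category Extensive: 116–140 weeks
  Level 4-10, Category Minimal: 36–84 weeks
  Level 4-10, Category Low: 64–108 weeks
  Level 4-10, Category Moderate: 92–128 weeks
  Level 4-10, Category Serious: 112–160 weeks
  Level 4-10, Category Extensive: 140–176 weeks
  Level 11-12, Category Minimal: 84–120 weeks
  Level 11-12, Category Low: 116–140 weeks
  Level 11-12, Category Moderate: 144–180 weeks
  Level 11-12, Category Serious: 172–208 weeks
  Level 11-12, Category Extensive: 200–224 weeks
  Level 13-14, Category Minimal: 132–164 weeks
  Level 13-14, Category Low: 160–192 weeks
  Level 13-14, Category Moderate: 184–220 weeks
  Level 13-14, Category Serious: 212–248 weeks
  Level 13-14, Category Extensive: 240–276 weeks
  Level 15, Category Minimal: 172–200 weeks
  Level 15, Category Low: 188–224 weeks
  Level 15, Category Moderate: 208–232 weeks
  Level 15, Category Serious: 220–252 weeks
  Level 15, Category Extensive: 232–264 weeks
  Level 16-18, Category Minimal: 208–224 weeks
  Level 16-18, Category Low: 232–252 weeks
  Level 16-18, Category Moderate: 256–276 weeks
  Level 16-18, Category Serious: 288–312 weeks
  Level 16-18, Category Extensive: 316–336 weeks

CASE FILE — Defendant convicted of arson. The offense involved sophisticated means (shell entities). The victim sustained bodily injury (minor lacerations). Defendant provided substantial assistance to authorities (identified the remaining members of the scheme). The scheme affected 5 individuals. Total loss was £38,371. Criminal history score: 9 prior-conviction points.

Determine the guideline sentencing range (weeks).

92-128 weeks

Base offense level for arson: 2.
R1 applies (level before this adjustment is 2 < 6, so +1): 2 + 1 = 3.
R3 applies: 3 + 2 = 5.
R4 applies: 5 + 4 = 9.
R5 applies (level before this adjustment is 9 ≥ 8, so +3): 9 + 3 = 12.
R6 applies: 12 − 4 = 8.
Final offense level: 8.
Criminal history: 9 prior points → Category Moderate (3-9).
Level 8 falls in the 4-10 band.
Grid: Level 4-10 × Category Moderate = 92-128 weeks.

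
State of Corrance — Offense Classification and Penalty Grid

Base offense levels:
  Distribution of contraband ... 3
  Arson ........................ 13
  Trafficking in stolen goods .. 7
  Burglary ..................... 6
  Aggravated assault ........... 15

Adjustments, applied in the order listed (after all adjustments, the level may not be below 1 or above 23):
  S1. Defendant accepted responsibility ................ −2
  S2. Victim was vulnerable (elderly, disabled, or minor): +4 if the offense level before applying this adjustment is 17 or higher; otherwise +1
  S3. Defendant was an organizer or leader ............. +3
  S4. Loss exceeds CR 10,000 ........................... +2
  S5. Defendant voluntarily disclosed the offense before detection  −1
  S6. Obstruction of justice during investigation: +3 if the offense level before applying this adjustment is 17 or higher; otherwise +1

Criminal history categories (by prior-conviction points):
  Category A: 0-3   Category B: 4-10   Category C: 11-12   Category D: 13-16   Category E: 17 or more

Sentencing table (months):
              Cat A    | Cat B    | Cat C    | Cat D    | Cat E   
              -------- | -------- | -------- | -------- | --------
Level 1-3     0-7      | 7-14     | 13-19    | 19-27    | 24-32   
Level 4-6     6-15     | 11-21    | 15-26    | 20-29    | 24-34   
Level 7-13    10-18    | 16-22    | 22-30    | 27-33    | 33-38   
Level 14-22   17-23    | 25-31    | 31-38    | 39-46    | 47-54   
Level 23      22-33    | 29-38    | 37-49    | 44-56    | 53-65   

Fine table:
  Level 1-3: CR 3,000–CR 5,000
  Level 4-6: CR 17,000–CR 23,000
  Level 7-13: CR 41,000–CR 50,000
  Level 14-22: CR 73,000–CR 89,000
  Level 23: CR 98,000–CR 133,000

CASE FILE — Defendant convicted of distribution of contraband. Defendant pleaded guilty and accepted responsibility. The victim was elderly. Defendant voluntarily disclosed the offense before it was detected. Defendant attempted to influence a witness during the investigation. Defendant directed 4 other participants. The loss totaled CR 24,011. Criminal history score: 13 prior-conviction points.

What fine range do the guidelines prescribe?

Base offense level for distribution of contraband: 3.
S1 applies: 3 − 2 = 1.
S2 applies (level before this adjustment is 1 < 17, so +1): 1 + 1 = 2.
S3 applies: 2 + 3 = 5.
S4 applies: 5 + 2 = 7.
S5 applies: 7 − 1 = 6.
S6 applies (level before this adjustment is 6 < 17, so +1): 6 + 1 = 7.
Final offense level: 7.
Level 7 falls in the 7-13 band.
Fine table: Level 7-13 → CR 41,000–CR 50,000.

CR 41,000–CR 50,000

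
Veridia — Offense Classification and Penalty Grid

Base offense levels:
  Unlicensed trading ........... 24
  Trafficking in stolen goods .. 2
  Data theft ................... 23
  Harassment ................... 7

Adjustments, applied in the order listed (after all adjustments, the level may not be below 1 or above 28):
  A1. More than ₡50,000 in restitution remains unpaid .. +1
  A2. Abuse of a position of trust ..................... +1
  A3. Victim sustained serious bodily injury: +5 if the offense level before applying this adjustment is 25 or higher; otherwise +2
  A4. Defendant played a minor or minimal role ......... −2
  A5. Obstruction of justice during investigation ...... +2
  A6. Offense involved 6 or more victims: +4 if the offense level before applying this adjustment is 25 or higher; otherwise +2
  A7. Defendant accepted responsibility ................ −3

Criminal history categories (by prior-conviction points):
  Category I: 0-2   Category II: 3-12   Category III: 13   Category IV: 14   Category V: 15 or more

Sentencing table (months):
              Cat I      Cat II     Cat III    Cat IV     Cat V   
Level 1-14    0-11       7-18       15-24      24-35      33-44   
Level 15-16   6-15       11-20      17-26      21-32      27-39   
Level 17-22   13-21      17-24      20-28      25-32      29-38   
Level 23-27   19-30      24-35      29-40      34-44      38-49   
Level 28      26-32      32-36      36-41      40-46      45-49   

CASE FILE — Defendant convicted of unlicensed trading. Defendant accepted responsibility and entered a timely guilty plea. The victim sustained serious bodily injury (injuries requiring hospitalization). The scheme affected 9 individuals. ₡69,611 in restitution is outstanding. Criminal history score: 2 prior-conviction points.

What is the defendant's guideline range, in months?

26-32 months

Base offense level for unlicensed trading: 24.
A1 applies: 24 + 1 = 25.
A3 applies (level before this adjustment is 25 ≥ 25, so +5): 25 + 5 = 30.
A5 does not apply.
A6 applies (level before this adjustment is 30 ≥ 25, so +4): 30 + 4 = 34.
A7 applies: 34 − 3 = 31.
Level 31 exceeds the maximum of 28; capped at 28.
Final offense level: 28.
Criminal history: 2 prior points → Category I (0-2).
Level 28 falls in the 28 band.
Grid: Level 28 × Category I = 26-32 months.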